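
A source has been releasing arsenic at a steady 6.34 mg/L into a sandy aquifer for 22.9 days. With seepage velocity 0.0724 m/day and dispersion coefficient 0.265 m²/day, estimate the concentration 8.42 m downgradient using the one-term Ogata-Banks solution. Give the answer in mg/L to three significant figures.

0.166 mg/L

For a continuous step input, C/C₀ ≈ ½·erfc((x−vt)/(2√(Dt))).
vt = 0.0724 × 22.9 = 1.65796 m and 2√(Dt) = 2√(0.265 × 22.9) = 4.927 m.
Argument (x−vt)/(2√(Dt)) = (8.42 − 1.65796)/4.927 = 1.372; ½·erfc(1.372) = 0.02617.
C = 6.34 × 0.02617 = 0.166 mg/L.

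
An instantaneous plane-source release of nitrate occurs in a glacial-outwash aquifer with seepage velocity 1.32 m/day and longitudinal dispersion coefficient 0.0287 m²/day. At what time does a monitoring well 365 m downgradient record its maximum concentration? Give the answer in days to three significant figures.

276 days

For the 1D instantaneous-source solution, setting ∂C/∂t = 0 at fixed x gives v²t² + 2Dt − x² = 0, so t = (√(D² + v²x²) − D)/v².
√(D² + v²x²) = √(0.0287² + 1.32² × 365²) = 481.8; v² = 1.7424.
t = (481.8 − 0.0287)/1.7424 = 276 days (vs. the pure-advection estimate x/v = 277 d).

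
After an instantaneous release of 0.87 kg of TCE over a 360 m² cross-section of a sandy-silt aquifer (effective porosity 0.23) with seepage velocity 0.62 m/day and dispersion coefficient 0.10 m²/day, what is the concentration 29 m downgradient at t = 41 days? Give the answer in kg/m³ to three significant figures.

For an instantaneous plane source, C(x,t) = M/(n_e·A·√(4πDt)) · exp(−(x−vt)²/(4Dt)), with n_e·A the pore (flow) area.
Plume center vt = 0.62 × 41 = 25.42 m, so the well at 29 m is 3.58 m downgradient of the peak.
√(4πDt) = 7.178 m, giving peak height M/(n_e·A·√(4πDt)) = 0.87/(0.23 × 360 × 7.178) = 0.001464 kg/m³.
(x−vt)²/(4Dt) = (3.58)²/(4 × 0.10 × 41) = 0.7815; exp(−0.7815) = 0.4577.
C = 0.001464 × 0.4577 = 0.000670 kg/m³.

0.000670 kg/m³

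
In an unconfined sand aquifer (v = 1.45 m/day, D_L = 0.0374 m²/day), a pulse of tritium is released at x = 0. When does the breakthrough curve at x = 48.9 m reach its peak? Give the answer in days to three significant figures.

For the 1D instantaneous-source solution, setting ∂C/∂t = 0 at fixed x gives v²t² + 2Dt − x² = 0, so t = (√(D² + v²x²) − D)/v².
√(D² + v²x²) = √(0.0374² + 1.45² × 48.9²) = 70.91; v² = 2.1025.
t = (70.91 − 0.0374)/2.1025 = 33.7 days (vs. the pure-advection estimate x/v = 33.7 d).

33.7 days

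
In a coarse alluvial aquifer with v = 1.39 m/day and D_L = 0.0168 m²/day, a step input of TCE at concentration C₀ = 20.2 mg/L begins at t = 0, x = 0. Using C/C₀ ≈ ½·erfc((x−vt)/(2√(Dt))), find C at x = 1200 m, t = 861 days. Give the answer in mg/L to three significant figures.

5.56 mg/L

For a continuous step input, C/C₀ ≈ ½·erfc((x−vt)/(2√(Dt))).
vt = 1.39 × 861 = 1196.79 m and 2√(Dt) = 2√(0.0168 × 861) = 7.607 m.
Argument (x−vt)/(2√(Dt)) = (1200 − 1196.79)/7.607 = 0.4220; ½·erfc(0.4220) = 0.2753.
C = 20.2 × 0.2753 = 5.56 mg/L.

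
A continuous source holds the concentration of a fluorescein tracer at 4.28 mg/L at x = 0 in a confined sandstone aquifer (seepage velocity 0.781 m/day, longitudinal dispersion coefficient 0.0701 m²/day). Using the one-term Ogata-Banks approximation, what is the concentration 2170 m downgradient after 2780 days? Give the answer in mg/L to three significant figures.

2.24 mg/L

For a continuous step input, C/C₀ ≈ ½·erfc((x−vt)/(2√(Dt))).
vt = 0.781 × 2780 = 2171.18 m and 2√(Dt) = 2√(0.0701 × 2780) = 27.92 m.
Argument (x−vt)/(2√(Dt)) = (2170 − 2171.18)/27.92 = -0.04226; ½·erfc(-0.04226) = 0.5238.
C = 4.28 × 0.5238 = 2.24 mg/L.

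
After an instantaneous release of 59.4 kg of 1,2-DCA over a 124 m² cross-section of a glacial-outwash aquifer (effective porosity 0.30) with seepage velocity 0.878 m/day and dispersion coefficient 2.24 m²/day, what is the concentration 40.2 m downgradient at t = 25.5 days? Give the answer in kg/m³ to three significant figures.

0.0149 kg/m³

For an instantaneous plane source, C(x,t) = M/(n_e·A·√(4πDt)) · exp(−(x−vt)²/(4Dt)), with n_e·A the pore (flow) area.
Plume center vt = 0.878 × 25.5 = 22.389 m, so the well at 40.2 m is 17.811 m downgradient of the peak.
√(4πDt) = 26.79 m, giving peak height M/(n_e·A·√(4πDt)) = 59.4/(0.30 × 124 × 26.79) = 0.05960 kg/m³.
(x−vt)²/(4Dt) = (17.811)²/(4 × 2.24 × 25.5) = 1.388; exp(−1.388) = 0.2496.
C = 0.05960 × 0.2496 = 0.0149 kg/m³.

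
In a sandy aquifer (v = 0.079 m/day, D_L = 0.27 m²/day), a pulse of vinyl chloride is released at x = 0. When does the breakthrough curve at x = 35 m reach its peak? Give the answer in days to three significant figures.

For the 1D instantaneous-source solution, setting ∂C/∂t = 0 at fixed x gives v²t² + 2Dt − x² = 0, so t = (√(D² + v²x²) − D)/v².
√(D² + v²x²) = √(0.27² + 0.079² × 35²) = 2.778; v² = 0.006241.
t = (2.778 − 0.27)/0.006241 = 402 days (vs. the pure-advection estimate x/v = 443 d).

402 days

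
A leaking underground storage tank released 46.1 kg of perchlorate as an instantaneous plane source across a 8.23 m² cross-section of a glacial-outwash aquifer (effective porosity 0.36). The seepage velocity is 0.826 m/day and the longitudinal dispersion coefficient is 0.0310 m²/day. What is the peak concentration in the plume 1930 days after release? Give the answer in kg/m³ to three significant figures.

The peak of an instantaneous 1D plume sits at x = vt; there the Gaussian factor is 1 and C_max = M/(n_e·A·√(4πDt)), where n_e·A is the pore area the mass is dissolved in.
√(4πDt) = √(4π × 0.0310 × 1930) = 27.42 m, so C_max = 46.1/(0.36 × 8.23 × 27.42) = 0.567 kg/m³.

0.567 kg/m³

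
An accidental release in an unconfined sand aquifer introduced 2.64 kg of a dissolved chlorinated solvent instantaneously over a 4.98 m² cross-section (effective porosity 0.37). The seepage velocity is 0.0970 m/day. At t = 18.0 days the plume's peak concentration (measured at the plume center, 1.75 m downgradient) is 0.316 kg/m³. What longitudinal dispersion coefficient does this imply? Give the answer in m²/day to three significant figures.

0.0909 m²/day

At the plume center C_max = M/(n_e·A·√(4πDt)), so D = M²/(4πt·(n_e·A·C_max)²).
n_e·A·C_max = 0.37 × 4.98 × 0.316 = 0.5823 kg/m.
D = 2.64²/(4π × 18.0 × 0.5823²) = 0.0909 m²/day.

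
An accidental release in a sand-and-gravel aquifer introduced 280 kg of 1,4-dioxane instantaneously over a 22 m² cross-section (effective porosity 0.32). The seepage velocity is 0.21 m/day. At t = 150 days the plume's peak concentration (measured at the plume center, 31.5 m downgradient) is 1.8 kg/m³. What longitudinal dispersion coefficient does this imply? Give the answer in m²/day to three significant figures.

At the plume center C_max = M/(n_e·A·√(4πDt)), so D = M²/(4πt·(n_e·A·C_max)²).
n_e·A·C_max = 0.32 × 22 × 1.8 = 12.67 kg/m.
D = 280²/(4π × 150 × 12.67²) = 0.259 m²/day.

0.259 m²/day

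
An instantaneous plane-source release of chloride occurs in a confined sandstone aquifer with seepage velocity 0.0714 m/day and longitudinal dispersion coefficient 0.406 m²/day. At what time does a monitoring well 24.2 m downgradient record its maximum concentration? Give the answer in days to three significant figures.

269 days

For the 1D instantaneous-source solution, setting ∂C/∂t = 0 at fixed x gives v²t² + 2Dt − x² = 0, so t = (√(D² + v²x²) − D)/v².
√(D² + v²x²) = √(0.406² + 0.0714² × 24.2²) = 1.775; v² = 0.00509796.
t = (1.775 − 0.406)/0.00509796 = 269 days (vs. the pure-advection estimate x/v = 339 d).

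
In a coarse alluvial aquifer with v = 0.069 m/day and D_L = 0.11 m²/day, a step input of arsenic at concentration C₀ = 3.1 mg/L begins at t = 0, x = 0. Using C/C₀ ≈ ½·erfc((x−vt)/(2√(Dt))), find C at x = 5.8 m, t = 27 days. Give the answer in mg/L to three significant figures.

For a continuous step input, C/C₀ ≈ ½·erfc((x−vt)/(2√(Dt))).
vt = 0.069 × 27 = 1.863 m and 2√(Dt) = 2√(0.11 × 27) = 3.447 m.
Argument (x−vt)/(2√(Dt)) = (5.8 − 1.863)/3.447 = 1.142; ½·erfc(1.142) = 0.05315.
C = 3.1 × 0.05315 = 0.165 mg/L.

0.165 mg/L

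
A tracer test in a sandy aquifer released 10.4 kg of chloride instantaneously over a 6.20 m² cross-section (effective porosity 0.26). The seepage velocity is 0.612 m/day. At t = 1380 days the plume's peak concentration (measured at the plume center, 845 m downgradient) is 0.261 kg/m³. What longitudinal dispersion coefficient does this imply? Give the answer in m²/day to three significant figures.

0.0352 m²/day

At the plume center C_max = M/(n_e·A·√(4πDt)), so D = M²/(4πt·(n_e·A·C_max)²).
n_e·A·C_max = 0.26 × 6.20 × 0.261 = 0.4207 kg/m.
D = 10.4²/(4π × 1380 × 0.4207²) = 0.0352 m²/day.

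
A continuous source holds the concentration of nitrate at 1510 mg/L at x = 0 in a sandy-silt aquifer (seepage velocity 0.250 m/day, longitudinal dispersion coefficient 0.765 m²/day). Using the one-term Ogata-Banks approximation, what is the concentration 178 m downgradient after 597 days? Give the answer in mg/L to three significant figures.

258 mg/L

For a continuous step input, C/C₀ ≈ ½·erfc((x−vt)/(2√(Dt))).
vt = 0.250 × 597 = 149.25 m and 2√(Dt) = 2√(0.765 × 597) = 42.74 m.
Argument (x−vt)/(2√(Dt)) = (178 − 149.25)/42.74 = 0.6727; ½·erfc(0.6727) = 0.1707.
C = 1510 × 0.1707 = 258 mg/L.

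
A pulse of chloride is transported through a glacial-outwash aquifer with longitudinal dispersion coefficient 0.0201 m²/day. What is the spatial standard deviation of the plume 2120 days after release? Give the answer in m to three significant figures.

9.23 m

Dispersive spreading gives a Gaussian with σ² = 2Dt; advection only shifts the center.
σ = √(2 × 0.0201 × 2120) = 9.23 m.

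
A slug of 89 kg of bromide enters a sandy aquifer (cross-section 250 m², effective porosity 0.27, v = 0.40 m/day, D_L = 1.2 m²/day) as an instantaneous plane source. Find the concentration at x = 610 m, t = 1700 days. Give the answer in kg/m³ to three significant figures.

For an instantaneous plane source, C(x,t) = M/(n_e·A·√(4πDt)) · exp(−(x−vt)²/(4Dt)), with n_e·A the pore (flow) area.
Plume center vt = 0.40 × 1700 = 680 m, so the well at 610 m is 70 m upgradient of the peak.
√(4πDt) = 160.1 m, giving peak height M/(n_e·A·√(4πDt)) = 89/(0.27 × 250 × 160.1) = 0.008236 kg/m³.
(x−vt)²/(4Dt) = (-70)²/(4 × 1.2 × 1700) = 0.6005; exp(−0.6005) = 0.5485.
C = 0.008236 × 0.5485 = 0.00452 kg/m³.

0.00452 kg/m³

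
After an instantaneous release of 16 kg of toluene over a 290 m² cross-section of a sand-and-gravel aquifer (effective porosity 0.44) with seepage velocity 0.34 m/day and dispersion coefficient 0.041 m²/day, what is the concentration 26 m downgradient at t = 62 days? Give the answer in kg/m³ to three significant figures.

0.00205 kg/m³

For an instantaneous plane source, C(x,t) = M/(n_e·A·√(4πDt)) · exp(−(x−vt)²/(4Dt)), with n_e·A the pore (flow) area.
Plume center vt = 0.34 × 62 = 21.08 m, so the well at 26 m is 4.92 m downgradient of the peak.
√(4πDt) = 5.652 m, giving peak height M/(n_e·A·√(4πDt)) = 16/(0.44 × 290 × 5.652) = 0.02219 kg/m³.
(x−vt)²/(4Dt) = (4.92)²/(4 × 0.041 × 62) = 2.381; exp(−2.381) = 0.09246.
C = 0.02219 × 0.09246 = 0.00205 kg/m³.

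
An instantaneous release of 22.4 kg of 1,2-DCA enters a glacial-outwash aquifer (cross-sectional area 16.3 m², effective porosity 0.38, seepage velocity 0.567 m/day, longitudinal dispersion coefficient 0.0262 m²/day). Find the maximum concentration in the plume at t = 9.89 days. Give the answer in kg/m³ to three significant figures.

The peak of an instantaneous 1D plume sits at x = vt; there the Gaussian factor is 1 and C_max = M/(n_e·A·√(4πDt)), where n_e·A is the pore area the mass is dissolved in.
√(4πDt) = √(4π × 0.0262 × 9.89) = 1.804 m, so C_max = 22.4/(0.38 × 16.3 × 1.804) = 2.00 kg/m³.

2.00 kg/m³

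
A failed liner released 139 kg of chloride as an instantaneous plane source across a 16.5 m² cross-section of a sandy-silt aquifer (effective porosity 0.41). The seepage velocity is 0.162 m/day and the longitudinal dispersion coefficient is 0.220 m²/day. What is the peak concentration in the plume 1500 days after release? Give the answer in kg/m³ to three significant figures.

0.319 kg/m³

The peak of an instantaneous 1D plume sits at x = vt; there the Gaussian factor is 1 and C_max = M/(n_e·A·√(4πDt)), where n_e·A is the pore area the mass is dissolved in.
√(4πDt) = √(4π × 0.220 × 1500) = 64.40 m, so C_max = 139/(0.41 × 16.5 × 64.40) = 0.319 kg/m³.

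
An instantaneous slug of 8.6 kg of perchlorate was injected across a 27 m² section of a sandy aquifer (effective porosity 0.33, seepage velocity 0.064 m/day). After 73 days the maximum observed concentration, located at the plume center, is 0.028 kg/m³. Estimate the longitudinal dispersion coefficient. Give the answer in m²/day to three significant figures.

1.30 m²/day

At the plume center C_max = M/(n_e·A·√(4πDt)), so D = M²/(4πt·(n_e·A·C_max)²).
n_e·A·C_max = 0.33 × 27 × 0.028 = 0.2495 kg/m.
D = 8.6²/(4π × 73 × 0.2495²) = 1.30 m²/day.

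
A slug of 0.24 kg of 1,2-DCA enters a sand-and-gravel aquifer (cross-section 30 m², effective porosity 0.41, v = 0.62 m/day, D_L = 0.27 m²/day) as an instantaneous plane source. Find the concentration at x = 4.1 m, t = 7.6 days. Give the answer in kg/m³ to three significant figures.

0.00367 kg/m³

For an instantaneous plane source, C(x,t) = M/(n_e·A·√(4πDt)) · exp(−(x−vt)²/(4Dt)), with n_e·A the pore (flow) area.
Plume center vt = 0.62 × 7.6 = 4.712 m, so the well at 4.1 m is 0.612 m upgradient of the peak.
√(4πDt) = 5.078 m, giving peak height M/(n_e·A·√(4πDt)) = 0.24/(0.41 × 30 × 5.078) = 0.003842 kg/m³.
(x−vt)²/(4Dt) = (-0.612)²/(4 × 0.27 × 7.6) = 0.04563; exp(−0.04563) = 0.9554.
C = 0.003842 × 0.9554 = 0.00367 kg/m³.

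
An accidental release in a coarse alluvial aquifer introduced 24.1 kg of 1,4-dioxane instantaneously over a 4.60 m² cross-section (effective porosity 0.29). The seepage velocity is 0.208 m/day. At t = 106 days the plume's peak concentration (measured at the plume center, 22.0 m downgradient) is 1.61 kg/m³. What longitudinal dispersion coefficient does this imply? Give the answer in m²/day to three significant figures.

At the plume center C_max = M/(n_e·A·√(4πDt)), so D = M²/(4πt·(n_e·A·C_max)²).
n_e·A·C_max = 0.29 × 4.60 × 1.61 = 2.148 kg/m.
D = 24.1²/(4π × 106 × 2.148²) = 0.0945 m²/day.

0.0945 m²/day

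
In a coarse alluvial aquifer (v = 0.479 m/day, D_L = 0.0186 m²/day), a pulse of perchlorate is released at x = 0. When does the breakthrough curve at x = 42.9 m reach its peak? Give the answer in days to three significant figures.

For the 1D instantaneous-source solution, setting ∂C/∂t = 0 at fixed x gives v²t² + 2Dt − x² = 0, so t = (√(D² + v²x²) − D)/v².
√(D² + v²x²) = √(0.0186² + 0.479² × 42.9²) = 20.55; v² = 0.229441.
t = (20.55 − 0.0186)/0.229441 = 89.5 days (vs. the pure-advection estimate x/v = 89.6 d).

89.5 days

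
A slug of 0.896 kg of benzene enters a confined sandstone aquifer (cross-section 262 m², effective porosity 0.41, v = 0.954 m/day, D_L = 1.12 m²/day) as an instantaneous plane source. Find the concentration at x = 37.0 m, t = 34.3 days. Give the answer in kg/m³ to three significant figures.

0.000337 kg/m³

For an instantaneous plane source, C(x,t) = M/(n_e·A·√(4πDt)) · exp(−(x−vt)²/(4Dt)), with n_e·A the pore (flow) area.
Plume center vt = 0.954 × 34.3 = 32.7222 m, so the well at 37.0 m is 4.2778 m downgradient of the peak.
√(4πDt) = 21.97 m, giving peak height M/(n_e·A·√(4πDt)) = 0.896/(0.41 × 262 × 21.97) = 0.0003797 kg/m³.
(x−vt)²/(4Dt) = (4.2778)²/(4 × 1.12 × 34.3) = 0.1191; exp(−0.1191) = 0.8877.
C = 0.0003797 × 0.8877 = 0.000337 kg/m³.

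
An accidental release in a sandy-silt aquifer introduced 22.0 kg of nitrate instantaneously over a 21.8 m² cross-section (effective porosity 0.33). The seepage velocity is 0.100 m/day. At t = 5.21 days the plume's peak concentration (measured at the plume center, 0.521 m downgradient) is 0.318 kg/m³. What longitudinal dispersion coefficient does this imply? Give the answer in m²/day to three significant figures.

At the plume center C_max = M/(n_e·A·√(4πDt)), so D = M²/(4πt·(n_e·A·C_max)²).
n_e·A·C_max = 0.33 × 21.8 × 0.318 = 2.288 kg/m.
D = 22.0²/(4π × 5.21 × 2.288²) = 1.41 m²/day.

1.41 m²/day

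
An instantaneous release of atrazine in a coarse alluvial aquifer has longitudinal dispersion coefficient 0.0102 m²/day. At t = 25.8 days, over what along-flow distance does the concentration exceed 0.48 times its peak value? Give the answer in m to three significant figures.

1.76 m

The plume is Gaussian with σ = √(2Dt) = √(2 × 0.0102 × 25.8) = 0.7255 m.
C/C_peak = exp(−Δx²/(2σ²)) = 0.48 ⇒ Δx = σ·√(−2 ln 0.48) = 0.7255 × 1.212 = 0.8793 m.
Width = 2Δx = 1.76 m.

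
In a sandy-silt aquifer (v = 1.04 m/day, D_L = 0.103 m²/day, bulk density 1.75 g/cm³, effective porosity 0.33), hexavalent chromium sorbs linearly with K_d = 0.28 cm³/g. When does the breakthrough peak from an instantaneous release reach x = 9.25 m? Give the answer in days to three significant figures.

21.9 days

Retardation factor R = 1 + ρ_b·K_d/n = 1 + 1.75 × 0.28/0.33 = 2.485.
Sorption retards both mechanisms: v_R = v/R = 0.4185 m/day, D_R = D/R = 0.04145 m²/day.
Peak time from v_R²t² + 2D_R t − x² = 0: t = (√(D_R² + v_R²x²) − D_R)/v_R².
√(D_R² + v_R²x²) = √(0.04145² + 0.4185² × 9.25²) = 3.871; v_R² = 0.1751.
t = (3.871 − 0.04145)/0.1751 = 21.9 days.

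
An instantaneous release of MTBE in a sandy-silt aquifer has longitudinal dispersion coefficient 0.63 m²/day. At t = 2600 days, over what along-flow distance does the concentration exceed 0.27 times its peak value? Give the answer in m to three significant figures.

185 m

The plume is Gaussian with σ = √(2Dt) = √(2 × 0.63 × 2600) = 57.24 m.
C/C_peak = exp(−Δx²/(2σ²)) = 0.27 ⇒ Δx = σ·√(−2 ln 0.27) = 57.24 × 1.618 = 92.61 m.
Width = 2Δx = 185 m.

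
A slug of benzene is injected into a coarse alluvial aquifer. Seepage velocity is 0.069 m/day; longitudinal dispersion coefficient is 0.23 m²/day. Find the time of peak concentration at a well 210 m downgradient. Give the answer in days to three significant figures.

3000 days

For the 1D instantaneous-source solution, setting ∂C/∂t = 0 at fixed x gives v²t² + 2Dt − x² = 0, so t = (√(D² + v²x²) − D)/v².
√(D² + v²x²) = √(0.23² + 0.069² × 210²) = 14.49; v² = 0.004761.
t = (14.49 − 0.23)/0.004761 = 3000 days (vs. the pure-advection estimate x/v = 3040 d).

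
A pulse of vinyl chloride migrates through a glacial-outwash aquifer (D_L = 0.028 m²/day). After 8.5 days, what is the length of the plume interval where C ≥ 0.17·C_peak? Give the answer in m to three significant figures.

The plume is Gaussian with σ = √(2Dt) = √(2 × 0.028 × 8.5) = 0.6899 m.
C/C_peak = exp(−Δx²/(2σ²)) = 0.17 ⇒ Δx = σ·√(−2 ln 0.17) = 0.6899 × 1.883 = 1.299 m.
Width = 2Δx = 2.60 m.

2.60 m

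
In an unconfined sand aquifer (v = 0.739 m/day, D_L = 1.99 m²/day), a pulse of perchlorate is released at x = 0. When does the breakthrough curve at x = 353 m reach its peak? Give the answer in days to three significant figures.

474 days

For the 1D instantaneous-source solution, setting ∂C/∂t = 0 at fixed x gives v²t² + 2Dt − x² = 0, so t = (√(D² + v²x²) − D)/v².
√(D² + v²x²) = √(1.99² + 0.739² × 353²) = 260.9; v² = 0.546121.
t = (260.9 − 1.99)/0.546121 = 474 days (vs. the pure-advection estimate x/v = 478 d).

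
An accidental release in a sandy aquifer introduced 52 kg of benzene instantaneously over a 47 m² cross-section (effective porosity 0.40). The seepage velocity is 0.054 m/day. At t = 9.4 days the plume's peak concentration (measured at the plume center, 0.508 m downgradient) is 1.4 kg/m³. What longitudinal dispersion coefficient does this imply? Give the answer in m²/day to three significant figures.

0.0330 m²/day

At the plume center C_max = M/(n_e·A·√(4πDt)), so D = M²/(4πt·(n_e·A·C_max)²).
n_e·A·C_max = 0.40 × 47 × 1.4 = 26.32 kg/m.
D = 52²/(4π × 9.4 × 26.32²) = 0.0330 m²/day.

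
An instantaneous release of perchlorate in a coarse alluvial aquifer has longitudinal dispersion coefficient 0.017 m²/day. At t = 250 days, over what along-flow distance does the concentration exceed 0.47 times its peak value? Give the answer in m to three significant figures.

The plume is Gaussian with σ = √(2Dt) = √(2 × 0.017 × 250) = 2.915 m.
C/C_peak = exp(−Δx²/(2σ²)) = 0.47 ⇒ Δx = σ·√(−2 ln 0.47) = 2.915 × 1.229 = 3.583 m.
Width = 2Δx = 7.17 m.

7.17 m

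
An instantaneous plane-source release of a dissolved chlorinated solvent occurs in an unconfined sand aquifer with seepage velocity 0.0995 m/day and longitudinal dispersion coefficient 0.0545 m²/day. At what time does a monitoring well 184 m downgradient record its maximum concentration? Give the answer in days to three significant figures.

For the 1D instantaneous-source solution, setting ∂C/∂t = 0 at fixed x gives v²t² + 2Dt − x² = 0, so t = (√(D² + v²x²) − D)/v².
√(D² + v²x²) = √(0.0545² + 0.0995² × 184²) = 18.31; v² = 0.00990025.
t = (18.31 − 0.0545)/0.00990025 = 1840 days (vs. the pure-advection estimate x/v = 1850 d).

1840 days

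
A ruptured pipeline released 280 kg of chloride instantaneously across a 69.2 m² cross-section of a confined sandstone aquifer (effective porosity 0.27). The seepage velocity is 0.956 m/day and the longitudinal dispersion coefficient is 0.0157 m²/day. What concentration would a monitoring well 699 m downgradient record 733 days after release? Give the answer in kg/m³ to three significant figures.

For an instantaneous plane source, C(x,t) = M/(n_e·A·√(4πDt)) · exp(−(x−vt)²/(4Dt)), with n_e·A the pore (flow) area.
Plume center vt = 0.956 × 733 = 700.748 m, so the well at 699 m is 1.748 m upgradient of the peak.
√(4πDt) = 12.03 m, giving peak height M/(n_e·A·√(4πDt)) = 280/(0.27 × 69.2 × 12.03) = 1.246 kg/m³.
(x−vt)²/(4Dt) = (-1.748)²/(4 × 0.0157 × 733) = 0.06638; exp(−0.06638) = 0.9358.
C = 1.246 × 0.9358 = 1.17 kg/m³.

1.17 kg/m³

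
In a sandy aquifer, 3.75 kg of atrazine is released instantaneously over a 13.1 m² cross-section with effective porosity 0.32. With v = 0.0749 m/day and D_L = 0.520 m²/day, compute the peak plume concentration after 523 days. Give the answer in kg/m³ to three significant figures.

The peak of an instantaneous 1D plume sits at x = vt; there the Gaussian factor is 1 and C_max = M/(n_e·A·√(4πDt)), where n_e·A is the pore area the mass is dissolved in.
√(4πDt) = √(4π × 0.520 × 523) = 58.46 m, so C_max = 3.75/(0.32 × 13.1 × 58.46) = 0.0153 kg/m³.

0.0153 kg/m³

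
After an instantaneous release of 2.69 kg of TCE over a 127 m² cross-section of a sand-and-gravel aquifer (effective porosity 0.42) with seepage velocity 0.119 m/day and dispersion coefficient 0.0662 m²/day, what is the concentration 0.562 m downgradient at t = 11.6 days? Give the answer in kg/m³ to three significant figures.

0.0131 kg/m³

For an instantaneous plane source, C(x,t) = M/(n_e·A·√(4πDt)) · exp(−(x−vt)²/(4Dt)), with n_e·A the pore (flow) area.
Plume center vt = 0.119 × 11.6 = 1.3804 m, so the well at 0.562 m is 0.8184 m upgradient of the peak.
√(4πDt) = 3.106 m, giving peak height M/(n_e·A·√(4πDt)) = 2.69/(0.42 × 127 × 3.106) = 0.01624 kg/m³.
(x−vt)²/(4Dt) = (-0.8184)²/(4 × 0.0662 × 11.6) = 0.2180; exp(−0.2180) = 0.8041.
C = 0.01624 × 0.8041 = 0.0131 kg/m³.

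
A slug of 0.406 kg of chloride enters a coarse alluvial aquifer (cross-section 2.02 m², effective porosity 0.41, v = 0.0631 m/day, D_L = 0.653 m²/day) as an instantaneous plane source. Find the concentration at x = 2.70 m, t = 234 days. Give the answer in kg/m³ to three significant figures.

0.00882 kg/m³

For an instantaneous plane source, C(x,t) = M/(n_e·A·√(4πDt)) · exp(−(x−vt)²/(4Dt)), with n_e·A the pore (flow) area.
Plume center vt = 0.0631 × 234 = 14.7654 m, so the well at 2.70 m is 12.0654 m upgradient of the peak.
√(4πDt) = 43.82 m, giving peak height M/(n_e·A·√(4πDt)) = 0.406/(0.41 × 2.02 × 43.82) = 0.01119 kg/m³.
(x−vt)²/(4Dt) = (-12.0654)²/(4 × 0.653 × 234) = 0.2382; exp(−0.2382) = 0.7880.
C = 0.01119 × 0.7880 = 0.00882 kg/m³.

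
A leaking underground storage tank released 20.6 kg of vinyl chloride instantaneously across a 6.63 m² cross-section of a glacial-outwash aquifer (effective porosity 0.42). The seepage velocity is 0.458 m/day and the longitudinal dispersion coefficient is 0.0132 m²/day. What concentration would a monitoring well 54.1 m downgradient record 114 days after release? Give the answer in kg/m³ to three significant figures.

0.941 kg/m³

For an instantaneous plane source, C(x,t) = M/(n_e·A·√(4πDt)) · exp(−(x−vt)²/(4Dt)), with n_e·A the pore (flow) area.
Plume center vt = 0.458 × 114 = 52.212 m, so the well at 54.1 m is 1.888 m downgradient of the peak.
√(4πDt) = 4.349 m, giving peak height M/(n_e·A·√(4πDt)) = 20.6/(0.42 × 6.63 × 4.349) = 1.701 kg/m³.
(x−vt)²/(4Dt) = (1.888)²/(4 × 0.0132 × 114) = 0.5922; exp(−0.5922) = 0.5531.
C = 1.701 × 0.5531 = 0.941 kg/m³.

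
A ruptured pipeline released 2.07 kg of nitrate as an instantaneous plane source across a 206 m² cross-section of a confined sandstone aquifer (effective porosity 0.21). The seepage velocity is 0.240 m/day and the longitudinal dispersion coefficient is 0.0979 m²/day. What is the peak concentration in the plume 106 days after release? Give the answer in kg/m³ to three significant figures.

The peak of an instantaneous 1D plume sits at x = vt; there the Gaussian factor is 1 and C_max = M/(n_e·A·√(4πDt)), where n_e·A is the pore area the mass is dissolved in.
√(4πDt) = √(4π × 0.0979 × 106) = 11.42 m, so C_max = 2.07/(0.21 × 206 × 11.42) = 0.00419 kg/m³.

0.00419 kg/m³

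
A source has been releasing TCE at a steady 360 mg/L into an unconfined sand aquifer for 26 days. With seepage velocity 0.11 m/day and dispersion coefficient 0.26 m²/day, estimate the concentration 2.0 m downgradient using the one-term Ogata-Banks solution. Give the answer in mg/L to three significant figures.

213 mg/L

For a continuous step input, C/C₀ ≈ ½·erfc((x−vt)/(2√(Dt))).
vt = 0.11 × 26 = 2.86 m and 2√(Dt) = 2√(0.26 × 26) = 5.200 m.
Argument (x−vt)/(2√(Dt)) = (2.0 − 2.86)/5.200 = -0.1654; ½·erfc(-0.1654) = 0.5925.
C = 360 × 0.5925 = 213 mg/L.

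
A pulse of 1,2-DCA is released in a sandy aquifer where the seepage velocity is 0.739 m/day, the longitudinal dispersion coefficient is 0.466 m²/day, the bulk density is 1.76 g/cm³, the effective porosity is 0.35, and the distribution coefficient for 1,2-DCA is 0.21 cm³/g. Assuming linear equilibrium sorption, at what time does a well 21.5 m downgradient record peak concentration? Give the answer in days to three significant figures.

58.1 days

Retardation factor R = 1 + ρ_b·K_d/n = 1 + 1.76 × 0.21/0.35 = 2.056.
Sorption retards both mechanisms: v_R = v/R = 0.3594 m/day, D_R = D/R = 0.2267 m²/day.
Peak time from v_R²t² + 2D_R t − x² = 0: t = (√(D_R² + v_R²x²) − D_R)/v_R².
√(D_R² + v_R²x²) = √(0.2267² + 0.3594² × 21.5²) = 7.730; v_R² = 0.1292.
t = (7.730 − 0.2267)/0.1292 = 58.1 days.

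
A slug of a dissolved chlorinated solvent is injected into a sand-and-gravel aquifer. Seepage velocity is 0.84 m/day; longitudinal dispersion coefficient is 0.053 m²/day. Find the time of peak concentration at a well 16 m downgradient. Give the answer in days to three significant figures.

For the 1D instantaneous-source solution, setting ∂C/∂t = 0 at fixed x gives v²t² + 2Dt − x² = 0, so t = (√(D² + v²x²) − D)/v².
√(D² + v²x²) = √(0.053² + 0.84² × 16²) = 13.44; v² = 0.7056.
t = (13.44 − 0.053)/0.7056 = 19.0 days (vs. the pure-advection estimate x/v = 19.0 d).

19.0 days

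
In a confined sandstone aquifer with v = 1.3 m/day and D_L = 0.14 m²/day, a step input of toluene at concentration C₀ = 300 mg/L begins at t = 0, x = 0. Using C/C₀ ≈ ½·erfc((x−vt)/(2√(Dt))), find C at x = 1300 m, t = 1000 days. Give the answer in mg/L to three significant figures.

150 mg/L

For a continuous step input, C/C₀ ≈ ½·erfc((x−vt)/(2√(Dt))).
vt = 1.3 × 1000 = 1300 m and 2√(Dt) = 2√(0.14 × 1000) = 23.66 m.
Argument (x−vt)/(2√(Dt)) = (1300 − 1300)/23.66 = 0; ½·erfc(0) = 0.5000.
C = 300 × 0.5000 = 150 mg/L.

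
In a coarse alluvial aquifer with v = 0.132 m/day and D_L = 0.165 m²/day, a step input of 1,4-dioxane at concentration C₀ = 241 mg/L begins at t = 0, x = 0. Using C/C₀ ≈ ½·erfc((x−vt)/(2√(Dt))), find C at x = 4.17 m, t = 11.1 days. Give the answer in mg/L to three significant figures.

19.0 mg/L

For a continuous step input, C/C₀ ≈ ½·erfc((x−vt)/(2√(Dt))).
vt = 0.132 × 11.1 = 1.4652 m and 2√(Dt) = 2√(0.165 × 11.1) = 2.707 m.
Argument (x−vt)/(2√(Dt)) = (4.17 − 1.4652)/2.707 = 0.9992; ½·erfc(0.9992) = 0.07882.
C = 241 × 0.07882 = 19.0 mg/L.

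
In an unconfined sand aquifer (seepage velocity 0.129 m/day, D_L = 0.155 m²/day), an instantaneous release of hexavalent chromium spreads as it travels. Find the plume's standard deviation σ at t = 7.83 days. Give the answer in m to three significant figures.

Dispersive spreading gives a Gaussian with σ² = 2Dt; advection only shifts the center.
σ = √(2 × 0.155 × 7.83) = 1.56 m.

1.56 m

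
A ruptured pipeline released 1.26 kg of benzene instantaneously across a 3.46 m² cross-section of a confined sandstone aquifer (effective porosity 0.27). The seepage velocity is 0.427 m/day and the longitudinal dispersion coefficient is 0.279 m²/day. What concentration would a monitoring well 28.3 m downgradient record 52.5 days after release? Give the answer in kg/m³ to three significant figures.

0.0551 kg/m³

For an instantaneous plane source, C(x,t) = M/(n_e·A·√(4πDt)) · exp(−(x−vt)²/(4Dt)), with n_e·A the pore (flow) area.
Plume center vt = 0.427 × 52.5 = 22.4175 m, so the well at 28.3 m is 5.8825 m downgradient of the peak.
√(4πDt) = 13.57 m, giving peak height M/(n_e·A·√(4πDt)) = 1.26/(0.27 × 3.46 × 13.57) = 0.09939 kg/m³.
(x−vt)²/(4Dt) = (5.8825)²/(4 × 0.279 × 52.5) = 0.5906; exp(−0.5906) = 0.5540.
C = 0.09939 × 0.5540 = 0.0551 kg/m³.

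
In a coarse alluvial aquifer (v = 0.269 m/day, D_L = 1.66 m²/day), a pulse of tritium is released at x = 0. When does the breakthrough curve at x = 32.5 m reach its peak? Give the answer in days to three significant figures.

100 days

For the 1D instantaneous-source solution, setting ∂C/∂t = 0 at fixed x gives v²t² + 2Dt − x² = 0, so t = (√(D² + v²x²) − D)/v².
√(D² + v²x²) = √(1.66² + 0.269² × 32.5²) = 8.899; v² = 0.072361.
t = (8.899 − 1.66)/0.072361 = 100 days (vs. the pure-advection estimate x/v = 121 d).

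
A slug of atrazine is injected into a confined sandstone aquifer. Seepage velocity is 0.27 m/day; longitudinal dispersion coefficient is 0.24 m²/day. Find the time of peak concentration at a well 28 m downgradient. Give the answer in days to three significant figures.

For the 1D instantaneous-source solution, setting ∂C/∂t = 0 at fixed x gives v²t² + 2Dt − x² = 0, so t = (√(D² + v²x²) − D)/v².
√(D² + v²x²) = √(0.24² + 0.27² × 28²) = 7.564; v² = 0.0729.
t = (7.564 − 0.24)/0.0729 = 100 days (vs. the pure-advection estimate x/v = 104 d).

100 days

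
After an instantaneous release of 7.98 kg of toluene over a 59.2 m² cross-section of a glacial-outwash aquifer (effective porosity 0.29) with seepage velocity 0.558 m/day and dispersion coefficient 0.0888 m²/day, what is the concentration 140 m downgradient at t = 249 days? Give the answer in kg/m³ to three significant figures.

0.0275 kg/m³

For an instantaneous plane source, C(x,t) = M/(n_e·A·√(4πDt)) · exp(−(x−vt)²/(4Dt)), with n_e·A the pore (flow) area.
Plume center vt = 0.558 × 249 = 138.942 m, so the well at 140 m is 1.058 m downgradient of the peak.
√(4πDt) = 16.67 m, giving peak height M/(n_e·A·√(4πDt)) = 7.98/(0.29 × 59.2 × 16.67) = 0.02788 kg/m³.
(x−vt)²/(4Dt) = (1.058)²/(4 × 0.0888 × 249) = 0.01266; exp(−0.01266) = 0.9874.
C = 0.02788 × 0.9874 = 0.0275 kg/m³.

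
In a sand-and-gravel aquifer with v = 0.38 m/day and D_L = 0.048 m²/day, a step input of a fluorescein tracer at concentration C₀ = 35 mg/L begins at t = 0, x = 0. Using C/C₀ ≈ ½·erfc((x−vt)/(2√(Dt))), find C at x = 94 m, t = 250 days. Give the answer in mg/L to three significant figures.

20.3 mg/L

For a continuous step input, C/C₀ ≈ ½·erfc((x−vt)/(2√(Dt))).
vt = 0.38 × 250 = 95 m and 2√(Dt) = 2√(0.048 × 250) = 6.928 m.
Argument (x−vt)/(2√(Dt)) = (94 − 95)/6.928 = -0.1443; ½·erfc(-0.1443) = 0.5809.
C = 35 × 0.5809 = 20.3 mg/L.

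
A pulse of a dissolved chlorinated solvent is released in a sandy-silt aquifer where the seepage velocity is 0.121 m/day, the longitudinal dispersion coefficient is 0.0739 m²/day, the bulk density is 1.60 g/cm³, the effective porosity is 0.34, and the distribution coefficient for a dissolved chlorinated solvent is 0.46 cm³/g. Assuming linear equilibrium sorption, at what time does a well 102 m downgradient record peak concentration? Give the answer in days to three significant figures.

2650 days

Retardation factor R = 1 + ρ_b·K_d/n = 1 + 1.60 × 0.46/0.34 = 3.165.
Sorption retards both mechanisms: v_R = v/R = 0.03823 m/day, D_R = D/R = 0.02335 m²/day.
Peak time from v_R²t² + 2D_R t − x² = 0: t = (√(D_R² + v_R²x²) − D_R)/v_R².
√(D_R² + v_R²x²) = √(0.02335² + 0.03823² × 102²) = 3.900; v_R² = 0.001462.
t = (3.900 − 0.02335)/0.001462 = 2650 days.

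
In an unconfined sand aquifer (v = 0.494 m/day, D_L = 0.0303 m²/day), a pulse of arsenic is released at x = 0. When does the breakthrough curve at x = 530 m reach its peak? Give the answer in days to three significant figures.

1070 days

For the 1D instantaneous-source solution, setting ∂C/∂t = 0 at fixed x gives v²t² + 2Dt − x² = 0, so t = (√(D² + v²x²) − D)/v².
√(D² + v²x²) = √(0.0303² + 0.494² × 530²) = 261.8; v² = 0.244036.
t = (261.8 − 0.0303)/0.244036 = 1070 days (vs. the pure-advection estimate x/v = 1070 d).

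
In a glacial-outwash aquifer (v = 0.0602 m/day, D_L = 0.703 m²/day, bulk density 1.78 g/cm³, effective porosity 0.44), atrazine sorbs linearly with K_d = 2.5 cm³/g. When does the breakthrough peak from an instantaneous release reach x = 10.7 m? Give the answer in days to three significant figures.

Retardation factor R = 1 + ρ_b·K_d/n = 1 + 1.78 × 2.5/0.44 = 11.11.
Sorption retards both mechanisms: v_R = v/R = 0.005419 m/day, D_R = D/R = 0.06328 m²/day.
Peak time from v_R²t² + 2D_R t − x² = 0: t = (√(D_R² + v_R²x²) − D_R)/v_R².
√(D_R² + v_R²x²) = √(0.06328² + 0.005419² × 10.7²) = 0.08583; v_R² = 2.937e-05.
t = (0.08583 − 0.06328)/2.937e-05 = 768 days.

768 days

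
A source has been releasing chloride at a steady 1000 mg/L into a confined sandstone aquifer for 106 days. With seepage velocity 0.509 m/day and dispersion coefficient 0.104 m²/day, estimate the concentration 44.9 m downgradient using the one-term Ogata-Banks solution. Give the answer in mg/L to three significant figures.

For a continuous step input, C/C₀ ≈ ½·erfc((x−vt)/(2√(Dt))).
vt = 0.509 × 106 = 53.954 m and 2√(Dt) = 2√(0.104 × 106) = 6.640 m.
Argument (x−vt)/(2√(Dt)) = (44.9 − 53.954)/6.640 = -1.364; ½·erfc(-1.364) = 0.9731.
C = 1000 × 0.9731 = 973 mg/L.

973 mg/L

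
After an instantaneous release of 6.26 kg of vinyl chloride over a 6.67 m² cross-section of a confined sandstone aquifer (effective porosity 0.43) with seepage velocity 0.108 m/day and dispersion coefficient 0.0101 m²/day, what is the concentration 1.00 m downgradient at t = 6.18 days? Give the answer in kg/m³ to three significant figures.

1.58 kg/m³

For an instantaneous plane source, C(x,t) = M/(n_e·A·√(4πDt)) · exp(−(x−vt)²/(4Dt)), with n_e·A the pore (flow) area.
Plume center vt = 0.108 × 6.18 = 0.66744 m, so the well at 1.00 m is 0.33256 m downgradient of the peak.
√(4πDt) = 0.8856 m, giving peak height M/(n_e·A·√(4πDt)) = 6.26/(0.43 × 6.67 × 0.8856) = 2.465 kg/m³.
(x−vt)²/(4Dt) = (0.33256)²/(4 × 0.0101 × 6.18) = 0.4430; exp(−0.4430) = 0.6421.
C = 2.465 × 0.6421 = 1.58 kg/m³.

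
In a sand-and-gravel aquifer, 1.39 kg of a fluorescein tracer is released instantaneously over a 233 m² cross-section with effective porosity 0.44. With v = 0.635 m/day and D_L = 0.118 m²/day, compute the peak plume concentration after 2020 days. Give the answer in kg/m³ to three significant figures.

0.000248 kg/m³

The peak of an instantaneous 1D plume sits at x = vt; there the Gaussian factor is 1 and C_max = M/(n_e·A·√(4πDt)), where n_e·A is the pore area the mass is dissolved in.
√(4πDt) = √(4π × 0.118 × 2020) = 54.73 m, so C_max = 1.39/(0.44 × 233 × 54.73) = 0.000248 kg/m³.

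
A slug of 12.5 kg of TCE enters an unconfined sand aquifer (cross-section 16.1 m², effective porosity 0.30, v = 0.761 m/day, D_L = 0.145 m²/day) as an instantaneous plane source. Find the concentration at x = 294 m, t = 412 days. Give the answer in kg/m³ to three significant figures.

0.0191 kg/m³

For an instantaneous plane source, C(x,t) = M/(n_e·A·√(4πDt)) · exp(−(x−vt)²/(4Dt)), with n_e·A the pore (flow) area.
Plume center vt = 0.761 × 412 = 313.532 m, so the well at 294 m is 19.532 m upgradient of the peak.
√(4πDt) = 27.40 m, giving peak height M/(n_e·A·√(4πDt)) = 12.5/(0.30 × 16.1 × 27.40) = 0.09445 kg/m³.
(x−vt)²/(4Dt) = (-19.532)²/(4 × 0.145 × 412) = 1.596; exp(−1.596) = 0.2027.
C = 0.09445 × 0.2027 = 0.0191 kg/m³.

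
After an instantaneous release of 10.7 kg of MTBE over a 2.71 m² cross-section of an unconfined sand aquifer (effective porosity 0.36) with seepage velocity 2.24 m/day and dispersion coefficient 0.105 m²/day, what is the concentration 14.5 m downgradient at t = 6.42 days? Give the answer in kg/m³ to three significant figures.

3.75 kg/m³

For an instantaneous plane source, C(x,t) = M/(n_e·A·√(4πDt)) · exp(−(x−vt)²/(4Dt)), with n_e·A the pore (flow) area.
Plume center vt = 2.24 × 6.42 = 14.3808 m, so the well at 14.5 m is 0.1192 m downgradient of the peak.
√(4πDt) = 2.910 m, giving peak height M/(n_e·A·√(4πDt)) = 10.7/(0.36 × 2.71 × 2.910) = 3.769 kg/m³.
(x−vt)²/(4Dt) = (0.1192)²/(4 × 0.105 × 6.42) = 0.005269; exp(−0.005269) = 0.9947.
C = 3.769 × 0.9947 = 3.75 kg/m³.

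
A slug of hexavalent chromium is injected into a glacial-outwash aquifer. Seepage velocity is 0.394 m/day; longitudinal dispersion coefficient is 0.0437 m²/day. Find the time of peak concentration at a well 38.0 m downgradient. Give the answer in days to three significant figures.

96.2 days

For the 1D instantaneous-source solution, setting ∂C/∂t = 0 at fixed x gives v²t² + 2Dt − x² = 0, so t = (√(D² + v²x²) − D)/v².
√(D² + v²x²) = √(0.0437² + 0.394² × 38.0²) = 14.97; v² = 0.155236.
t = (14.97 − 0.0437)/0.155236 = 96.2 days (vs. the pure-advection estimate x/v = 96.4 d).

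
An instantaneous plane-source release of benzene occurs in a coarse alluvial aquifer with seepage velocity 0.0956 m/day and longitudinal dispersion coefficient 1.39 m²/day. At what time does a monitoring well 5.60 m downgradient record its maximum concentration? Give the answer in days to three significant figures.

10.9 days

For the 1D instantaneous-source solution, setting ∂C/∂t = 0 at fixed x gives v²t² + 2Dt − x² = 0, so t = (√(D² + v²x²) − D)/v².
√(D² + v²x²) = √(1.39² + 0.0956² × 5.60²) = 1.490; v² = 0.00913936.
t = (1.490 − 1.39)/0.00913936 = 10.9 days (vs. the pure-advection estimate x/v = 58.6 d).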